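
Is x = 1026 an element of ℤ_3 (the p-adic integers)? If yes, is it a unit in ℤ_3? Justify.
x ∈ ℤ_3 but not a unit; v_3(x) = 3 > 0

ℤ_3 = {x ∈ ℚ_3 : v_3(x) ≥ 0} and ℤ_3^× = {x ∈ ℤ_3 : v_3(x) = 0}. Here v_3(1026) = v_3(num) − v_3(den) = 3; compare against these criteria.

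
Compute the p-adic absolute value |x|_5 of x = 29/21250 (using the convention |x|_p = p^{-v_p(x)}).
|29/21250|_5 = 625

Step 1 — compute v_5(x) by factoring powers of 5 out of the numerator and denominator: v_5(29/21250) = -4. Step 2 — apply |x|_p = p^{-v_p(x)} = 5^{4} = 625.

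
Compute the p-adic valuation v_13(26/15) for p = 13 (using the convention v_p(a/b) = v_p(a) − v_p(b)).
v_13(26/15) = 1

Factor powers of 13 from the numerator and denominator of the reduced fraction: 26 = 13^1 · 2 and 15 = 13^0 · 15. Apply v_p(a/b) = v_p(a) − v_p(b): v_13(26/15) = 1 − 0 = 1.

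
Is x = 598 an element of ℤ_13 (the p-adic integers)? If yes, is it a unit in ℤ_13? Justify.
x ∈ ℤ_13 but not a unit; v_13(x) = 1 > 0

ℤ_13 = {x ∈ ℚ_13 : v_13(x) ≥ 0} and ℤ_13^× = {x ∈ ℤ_13 : v_13(x) = 0}. Here v_13(598) = v_13(num) − v_13(den) = 1; compare against these criteria.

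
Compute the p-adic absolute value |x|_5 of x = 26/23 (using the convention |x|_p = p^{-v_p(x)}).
|26/23|_5 = 1

Step 1 — compute v_5(x) by factoring powers of 5 out of the numerator and denominator: v_5(26/23) = 0. Step 2 — apply |x|_p = p^{-v_p(x)} = 5^{0} = 1.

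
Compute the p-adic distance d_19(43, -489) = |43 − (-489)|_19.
d_19(43, -489) = 1/19

Step 1 — x − y = 43 − (-489) = 532. Step 2 — v_19(532) = 1 (factor: 532 = (19^1 · 28); the sign does not affect v_p). Step 3 — |x − y|_19 = 19^{-1} = 1/19.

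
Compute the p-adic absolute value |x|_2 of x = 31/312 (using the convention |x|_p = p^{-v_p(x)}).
|31/312|_2 = 8

Step 1 — compute v_2(x) by factoring powers of 2 out of the numerator and denominator: v_2(31/312) = -3. Step 2 — apply |x|_p = p^{-v_p(x)} = 2^{3} = 8.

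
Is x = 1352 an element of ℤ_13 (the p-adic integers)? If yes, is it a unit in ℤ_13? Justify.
x ∈ ℤ_13 but not a unit; v_13(x) = 2 > 0

ℤ_13 = {x ∈ ℚ_13 : v_13(x) ≥ 0} and ℤ_13^× = {x ∈ ℤ_13 : v_13(x) = 0}. Here v_13(1352) = v_13(num) − v_13(den) = 2; compare against these criteria.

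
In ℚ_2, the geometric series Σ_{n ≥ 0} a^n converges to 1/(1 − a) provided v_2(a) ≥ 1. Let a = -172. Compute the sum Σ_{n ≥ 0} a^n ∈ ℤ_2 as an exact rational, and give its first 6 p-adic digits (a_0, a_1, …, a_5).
Σ a^n = 1/(1 − a) = 1/173;  first 6 digits = (1, 0, 1, 0, 0, 1)

v_2(a) = 2 ≥ 1, so the series converges in ℤ_2 to 1/(1 − a) = 1/(1 − (-172)) = 1/173. Expand this rational in ℤ_2: compute digits iteratively via d_i = x_i mod 2, x_{i+1} = (x_i − d_i)/2. The first 6 digits are (1, 0, 1, 0, 0, 1).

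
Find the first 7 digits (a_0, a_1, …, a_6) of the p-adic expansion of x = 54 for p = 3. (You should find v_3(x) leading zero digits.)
(a_0, …, a_6) = (0, 0, 0, 2, 0, 0, 0)

v_3(54) = 3, so a_0 = ... = a_2 = 0. Factor out: x = 3^3 · u with u = 2 a unit in ℤ_3. Expand u iteratively via a_{v+i} = u_i mod 3, u_{i+1} = (u_i − a_{v+i})/3:
  u_0 = 2;  a_3 = 2;  u_1 = (u_0 − 2)/3 = 0
  u_1 = 0;  a_4 = 0;  u_2 = (u_1 − 0)/3 = 0
  u_2 = 0;  a_5 = 0;  u_3 = (u_2 − 0)/3 = 0
  u_3 = 0;  a_6 = 0;  u_4 = (u_3 − 0)/3 = 0
Digits: (0, 0, 0, 2, 0, 0, 0).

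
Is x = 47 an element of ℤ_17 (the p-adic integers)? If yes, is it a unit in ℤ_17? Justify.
x ∈ ℤ_17^× (unit); v_17(x) = 0

ℤ_17 = {x ∈ ℚ_17 : v_17(x) ≥ 0} and ℤ_17^× = {x ∈ ℤ_17 : v_17(x) = 0}. Here v_17(47) = v_17(num) − v_17(den) = 0; compare against these criteria.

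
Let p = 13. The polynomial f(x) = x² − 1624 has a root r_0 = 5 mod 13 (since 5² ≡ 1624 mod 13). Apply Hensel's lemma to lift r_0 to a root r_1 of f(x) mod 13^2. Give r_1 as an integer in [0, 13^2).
r_1 = 148 (mod 169)

Hensel's recurrence: r_{i+1} = r_i − f(r_i)·(f′(r_i))^{-1} mod 13^{i+2}, with f′(x) = 2x. Iterate:
  r_0 = 5 (mod 13)
  r_1 = 148 (mod 169)
Final: r_1 = 148, and one checks f(r_1) ≡ 0 mod 13^2.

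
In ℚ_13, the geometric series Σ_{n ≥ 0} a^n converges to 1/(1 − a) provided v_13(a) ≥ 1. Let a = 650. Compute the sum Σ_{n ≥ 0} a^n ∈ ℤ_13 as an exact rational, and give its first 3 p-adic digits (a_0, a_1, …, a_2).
Σ a^n = 1/(1 − a) = -1/649;  first 3 digits = (1, 11, 7)

v_13(a) = 1 ≥ 1, so the series converges in ℤ_13 to 1/(1 − a) = 1/(1 − 650) = -1/649. Expand this rational in ℤ_13: compute digits iteratively via d_i = x_i mod 13, x_{i+1} = (x_i − d_i)/13. The first 3 digits are (1, 11, 7).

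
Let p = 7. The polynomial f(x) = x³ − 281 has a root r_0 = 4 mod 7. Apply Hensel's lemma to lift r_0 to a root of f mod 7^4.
r_3 = 277 (mod 2401)

Hensel: r_{i+1} = r_i − f(r_i)/f′(r_i) mod 7^{i+2}, where f′(x) = 3x². Iterate:
  r_0 = 4 (mod 7)
  r_1 = 32 (mod 49)
  r_2 = 277 (mod 343)
  r_3 = 277 (mod 2401)
Final: r = 277 with f(r) ≡ 0 mod 7^4.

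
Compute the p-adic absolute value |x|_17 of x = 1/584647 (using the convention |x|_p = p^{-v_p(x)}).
|1/584647|_17 = 83521

Step 1 — compute v_17(x) by factoring powers of 17 out of the numerator and denominator: v_17(1/584647) = -4. Step 2 — apply |x|_p = p^{-v_p(x)} = 17^{4} = 83521.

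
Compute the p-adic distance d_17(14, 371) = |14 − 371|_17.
d_17(14, 371) = 1/17

Step 1 — x − y = 14 − 371 = -357. Step 2 — v_17(-357) = 1 (factor: -357 = −(17^1 · 21); the sign does not affect v_p). Step 3 — |x − y|_17 = 17^{-1} = 1/17.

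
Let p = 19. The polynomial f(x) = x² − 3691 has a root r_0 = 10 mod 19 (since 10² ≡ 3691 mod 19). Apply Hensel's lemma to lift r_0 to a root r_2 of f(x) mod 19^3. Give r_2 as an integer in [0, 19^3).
r_2 = 3601 (mod 6859)

Hensel's recurrence: r_{i+1} = r_i − f(r_i)·(f′(r_i))^{-1} mod 19^{i+2}, with f′(x) = 2x. Iterate:
  r_0 = 10 (mod 19)
  r_1 = 352 (mod 361)
  r_2 = 3601 (mod 6859)
Final: r_2 = 3601, and one checks f(r_2) ≡ 0 mod 19^3.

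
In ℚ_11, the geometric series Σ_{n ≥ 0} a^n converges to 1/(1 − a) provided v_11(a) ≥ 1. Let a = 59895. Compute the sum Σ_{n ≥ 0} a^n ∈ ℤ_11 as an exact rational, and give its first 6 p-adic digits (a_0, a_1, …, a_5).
Σ a^n = 1/(1 − a) = -1/59894;  first 6 digits = (1, 0, 0, 1, 4, 0)

v_11(a) = 3 ≥ 1, so the series converges in ℤ_11 to 1/(1 − a) = 1/(1 − 59895) = -1/59894. Expand this rational in ℤ_11: compute digits iteratively via d_i = x_i mod 11, x_{i+1} = (x_i − d_i)/11. The first 6 digits are (1, 0, 0, 1, 4, 0).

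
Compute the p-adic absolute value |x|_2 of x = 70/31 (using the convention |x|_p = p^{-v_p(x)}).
|70/31|_2 = 1/2

Step 1 — compute v_2(x) by factoring powers of 2 out of the numerator and denominator: v_2(70/31) = 1. Step 2 — apply |x|_p = p^{-v_p(x)} = 2^{-1} = 1/2.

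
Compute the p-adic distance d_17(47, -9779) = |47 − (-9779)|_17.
d_17(47, -9779) = 1/4913

Step 1 — x − y = 47 − (-9779) = 9826. Step 2 — v_17(9826) = 3 (factor: 9826 = (17^3 · 2); the sign does not affect v_p). Step 3 — |x − y|_17 = 17^{-3} = 1/4913.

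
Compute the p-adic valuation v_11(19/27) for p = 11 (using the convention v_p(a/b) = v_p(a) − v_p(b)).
v_11(19/27) = 0

Factor powers of 11 from the numerator and denominator of the reduced fraction: 19 = 11^0 · 19 and 27 = 11^0 · 27. Apply v_p(a/b) = v_p(a) − v_p(b): v_11(19/27) = 0 − 0 = 0.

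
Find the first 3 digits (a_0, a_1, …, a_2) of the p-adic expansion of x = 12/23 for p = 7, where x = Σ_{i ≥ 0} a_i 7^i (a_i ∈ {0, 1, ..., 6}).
(a_0, …, a_2) = (6, 5, 1)

v_7(12/23) = 0 (numerator and denominator both coprime to 7), so x ∈ ℤ_7^×. Compute digits iteratively via a_i = x_i mod 7, x_{i+1} = (x_i − a_i)/7, with x_0 = x:
  x_0 = 12/23;  a_0 = 6;  x_1 = (x_0 − 6)/7 = -18/23
  x_1 = -18/23;  a_1 = 5;  x_2 = (x_1 − 5)/7 = -19/23
  x_2 = -19/23;  a_2 = 1;  x_3 = (x_2 − 1)/7 = -6/23
Digits: (6, 5, 1).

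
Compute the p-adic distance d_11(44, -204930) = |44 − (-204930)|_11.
d_11(44, -204930) = 1/14641

Step 1 — x − y = 44 − (-204930) = 204974. Step 2 — v_11(204974) = 4 (factor: 204974 = (11^4 · 14); the sign does not affect v_p). Step 3 — |x − y|_11 = 11^{-4} = 1/14641.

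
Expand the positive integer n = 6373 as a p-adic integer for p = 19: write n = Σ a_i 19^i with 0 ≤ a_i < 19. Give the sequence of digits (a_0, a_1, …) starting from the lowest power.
(a_0, a_1, …) = (8, 12, 17)

Repeated division by 19 gives the digits low-to-high: 6373 = 8 + 12·19^1 + 17·19^2. Digit sequence: (8, 12, 17).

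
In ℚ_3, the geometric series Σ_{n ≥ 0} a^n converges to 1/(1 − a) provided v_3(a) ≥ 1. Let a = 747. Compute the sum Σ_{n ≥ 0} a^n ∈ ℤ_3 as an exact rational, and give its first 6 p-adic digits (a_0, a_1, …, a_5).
Σ a^n = 1/(1 − a) = -1/746;  first 6 digits = (1, 0, 2, 0, 1, 1)

v_3(a) = 2 ≥ 1, so the series converges in ℤ_3 to 1/(1 − a) = 1/(1 − 747) = -1/746. Expand this rational in ℤ_3: compute digits iteratively via d_i = x_i mod 3, x_{i+1} = (x_i − d_i)/3. The first 6 digits are (1, 0, 2, 0, 1, 1).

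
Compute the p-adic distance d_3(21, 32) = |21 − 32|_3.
d_3(21, 32) = 1

Step 1 — x − y = 21 − 32 = -11. Step 2 — v_3(-11) = 0 (factor: -11 = −(3^0 · 11); the sign does not affect v_p). Step 3 — |x − y|_3 = 3^{0} = 1.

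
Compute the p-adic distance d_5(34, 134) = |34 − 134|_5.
d_5(34, 134) = 1/25

Step 1 — x − y = 34 − 134 = -100. Step 2 — v_5(-100) = 2 (factor: -100 = −(5^2 · 4); the sign does not affect v_p). Step 3 — |x − y|_5 = 5^{-2} = 1/25.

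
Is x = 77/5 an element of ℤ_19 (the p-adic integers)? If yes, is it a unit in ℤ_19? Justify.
x ∈ ℤ_19^× (unit); v_19(x) = 0

ℤ_19 = {x ∈ ℚ_19 : v_19(x) ≥ 0} and ℤ_19^× = {x ∈ ℤ_19 : v_19(x) = 0}. Here v_19(77/5) = v_19(num) − v_19(den) = 0; compare against these criteria.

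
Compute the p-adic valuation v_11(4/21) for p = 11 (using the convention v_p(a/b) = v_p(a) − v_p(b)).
v_11(4/21) = 0

Factor powers of 11 from the numerator and denominator of the reduced fraction: 4 = 11^0 · 4 and 21 = 11^0 · 21. Apply v_p(a/b) = v_p(a) − v_p(b): v_11(4/21) = 0 − 0 = 0.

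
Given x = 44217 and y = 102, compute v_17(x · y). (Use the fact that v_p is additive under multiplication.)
v_17(4510134) = 4

v_p(x) = 3 (factor: 44217 = 17^3 · 9); v_p(y) = 1 (factor: 102 = 17^1 · 6). Additivity: v_p(xy) = v_p(x) + v_p(y) = 3 + 1 = 4. (Direct check: xy = 4510134 = 17^4 · (54).)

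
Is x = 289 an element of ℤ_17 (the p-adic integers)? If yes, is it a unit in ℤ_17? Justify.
x ∈ ℤ_17 but not a unit; v_17(x) = 2 > 0

ℤ_17 = {x ∈ ℚ_17 : v_17(x) ≥ 0} and ℤ_17^× = {x ∈ ℤ_17 : v_17(x) = 0}. Here v_17(289) = v_17(num) − v_17(den) = 2; compare against these criteria.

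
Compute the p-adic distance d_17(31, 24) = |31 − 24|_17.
d_17(31, 24) = 1

Step 1 — x − y = 31 − 24 = 7. Step 2 — v_17(7) = 0 (factor: 7 = (17^0 · 7); the sign does not affect v_p). Step 3 — |x − y|_17 = 17^{0} = 1.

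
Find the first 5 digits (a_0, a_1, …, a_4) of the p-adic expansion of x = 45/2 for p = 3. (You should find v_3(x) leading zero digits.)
(a_0, …, a_4) = (0, 0, 1, 2, 1)

v_3(45/2) = 2, so a_0 = ... = a_1 = 0. Factor out: x = 3^2 · u with u = 5/2 a unit in ℤ_3. Expand u iteratively via a_{v+i} = u_i mod 3, u_{i+1} = (u_i − a_{v+i})/3:
  u_0 = 5/2;  a_2 = 1;  u_1 = (u_0 − 1)/3 = 1/2
  u_1 = 1/2;  a_3 = 2;  u_2 = (u_1 − 2)/3 = -1/2
  u_2 = -1/2;  a_4 = 1;  u_3 = (u_2 − 1)/3 = -1/2
Digits: (0, 0, 1, 2, 1).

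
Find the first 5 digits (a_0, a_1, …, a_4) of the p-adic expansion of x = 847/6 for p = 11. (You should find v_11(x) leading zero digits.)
(a_0, …, a_4) = (0, 0, 3, 9, 1)

v_11(847/6) = 2, so a_0 = ... = a_1 = 0. Factor out: x = 11^2 · u with u = 7/6 a unit in ℤ_11. Expand u iteratively via a_{v+i} = u_i mod 11, u_{i+1} = (u_i − a_{v+i})/11:
  u_0 = 7/6;  a_2 = 3;  u_1 = (u_0 − 3)/11 = -1/6
  u_1 = -1/6;  a_3 = 9;  u_2 = (u_1 − 9)/11 = -5/6
  u_2 = -5/6;  a_4 = 1;  u_3 = (u_2 − 1)/11 = -1/6
Digits: (0, 0, 3, 9, 1).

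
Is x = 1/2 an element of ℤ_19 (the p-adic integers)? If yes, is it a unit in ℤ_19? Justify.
x ∈ ℤ_19^× (unit); v_19(x) = 0

ℤ_19 = {x ∈ ℚ_19 : v_19(x) ≥ 0} and ℤ_19^× = {x ∈ ℤ_19 : v_19(x) = 0}. Here v_19(1/2) = v_19(num) − v_19(den) = 0; compare against these criteria.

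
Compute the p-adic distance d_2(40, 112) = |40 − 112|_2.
d_2(40, 112) = 1/8

Step 1 — x − y = 40 − 112 = -72. Step 2 — v_2(-72) = 3 (factor: -72 = −(2^3 · 9); the sign does not affect v_p). Step 3 — |x − y|_2 = 2^{-3} = 1/8.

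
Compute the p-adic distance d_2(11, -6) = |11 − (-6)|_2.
d_2(11, -6) = 1

Step 1 — x − y = 11 − (-6) = 17. Step 2 — v_2(17) = 0 (factor: 17 = (2^0 · 17); the sign does not affect v_p). Step 3 — |x − y|_2 = 2^{0} = 1.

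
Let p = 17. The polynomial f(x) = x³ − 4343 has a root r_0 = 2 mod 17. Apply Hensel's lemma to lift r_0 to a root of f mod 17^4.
r_3 = 63004 (mod 83521)

Hensel: r_{i+1} = r_i − f(r_i)/f′(r_i) mod 17^{i+2}, where f′(x) = 3x². Iterate:
  r_0 = 2 (mod 17)
  r_1 = 2 (mod 289)
  r_2 = 4048 (mod 4913)
  r_3 = 63004 (mod 83521)
Final: r = 63004 with f(r) ≡ 0 mod 17^4.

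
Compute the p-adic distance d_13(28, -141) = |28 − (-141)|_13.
d_13(28, -141) = 1/169

Step 1 — x − y = 28 − (-141) = 169. Step 2 — v_13(169) = 2 (factor: 169 = (13^2 · 1); the sign does not affect v_p). Step 3 — |x − y|_13 = 13^{-2} = 1/169.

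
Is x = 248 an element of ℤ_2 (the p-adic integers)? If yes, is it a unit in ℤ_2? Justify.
x ∈ ℤ_2 but not a unit; v_2(x) = 3 > 0

ℤ_2 = {x ∈ ℚ_2 : v_2(x) ≥ 0} and ℤ_2^× = {x ∈ ℤ_2 : v_2(x) = 0}. Here v_2(248) = v_2(num) − v_2(den) = 3; compare against these criteria.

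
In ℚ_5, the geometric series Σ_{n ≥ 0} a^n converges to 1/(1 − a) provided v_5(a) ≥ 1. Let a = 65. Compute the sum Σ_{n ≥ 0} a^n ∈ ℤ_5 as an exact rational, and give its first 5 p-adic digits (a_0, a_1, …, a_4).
Σ a^n = 1/(1 − a) = -1/64;  first 5 digits = (1, 3, 1, 1, 2)

v_5(a) = 1 ≥ 1, so the series converges in ℤ_5 to 1/(1 − a) = 1/(1 − 65) = -1/64. Expand this rational in ℤ_5: compute digits iteratively via d_i = x_i mod 5, x_{i+1} = (x_i − d_i)/5. The first 5 digits are (1, 3, 1, 1, 2).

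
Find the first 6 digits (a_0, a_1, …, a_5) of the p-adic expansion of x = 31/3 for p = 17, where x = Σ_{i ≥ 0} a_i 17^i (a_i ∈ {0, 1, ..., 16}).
(a_0, …, a_5) = (16, 11, 5, 11, 5, 11)

v_17(31/3) = 0 (numerator and denominator both coprime to 17), so x ∈ ℤ_17^×. Compute digits iteratively via a_i = x_i mod 17, x_{i+1} = (x_i − a_i)/17, with x_0 = x:
  x_0 = 31/3;  a_0 = 16;  x_1 = (x_0 − 16)/17 = -1/3
  x_1 = -1/3;  a_1 = 11;  x_2 = (x_1 − 11)/17 = -2/3
  x_2 = -2/3;  a_2 = 5;  x_3 = (x_2 − 5)/17 = -1/3
  x_3 = -1/3;  a_3 = 11;  x_4 = (x_3 − 11)/17 = -2/3
  x_4 = -2/3;  a_4 = 5;  x_5 = (x_4 − 5)/17 = -1/3
  x_5 = -1/3;  a_5 = 11;  x_6 = (x_5 − 11)/17 = -2/3
Digits: (16, 11, 5, 11, 5, 11).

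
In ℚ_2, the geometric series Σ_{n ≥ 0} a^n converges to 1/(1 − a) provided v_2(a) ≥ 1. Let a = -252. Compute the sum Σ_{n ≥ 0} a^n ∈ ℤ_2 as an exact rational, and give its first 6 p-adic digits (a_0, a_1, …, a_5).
Σ a^n = 1/(1 − a) = 1/253;  first 6 digits = (1, 0, 1, 0, 1, 0)

v_2(a) = 2 ≥ 1, so the series converges in ℤ_2 to 1/(1 − a) = 1/(1 − (-252)) = 1/253. Expand this rational in ℤ_2: compute digits iteratively via d_i = x_i mod 2, x_{i+1} = (x_i − d_i)/2. The first 6 digits are (1, 0, 1, 0, 1, 0).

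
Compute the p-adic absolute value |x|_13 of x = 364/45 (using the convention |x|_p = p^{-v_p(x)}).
|364/45|_13 = 1/13

Step 1 — compute v_13(x) by factoring powers of 13 out of the numerator and denominator: v_13(364/45) = 1. Step 2 — apply |x|_p = p^{-v_p(x)} = 13^{-1} = 1/13.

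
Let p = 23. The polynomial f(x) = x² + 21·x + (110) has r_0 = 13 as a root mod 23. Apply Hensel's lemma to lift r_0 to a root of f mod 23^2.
r_1 = 519 (mod 529)

Hensel: r_{i+1} = r_i − f(r_i)·(f′(r_i))^{-1} mod 23^{i+2}, f′(x) = 2x + 21. Iterate:
  r_0 = 13 (mod 23)
  r_1 = 519 (mod 529)
Final: r = 519 satisfies f(r) ≡ 0 mod 23^2.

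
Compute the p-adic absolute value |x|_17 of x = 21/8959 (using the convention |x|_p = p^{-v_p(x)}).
|21/8959|_17 = 289

Step 1 — compute v_17(x) by factoring powers of 17 out of the numerator and denominator: v_17(21/8959) = -2. Step 2 — apply |x|_p = p^{-v_p(x)} = 17^{2} = 289.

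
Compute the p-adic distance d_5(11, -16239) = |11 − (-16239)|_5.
d_5(11, -16239) = 1/625

Step 1 — x − y = 11 − (-16239) = 16250. Step 2 — v_5(16250) = 4 (factor: 16250 = (5^4 · 26); the sign does not affect v_p). Step 3 — |x − y|_5 = 5^{-4} = 1/625.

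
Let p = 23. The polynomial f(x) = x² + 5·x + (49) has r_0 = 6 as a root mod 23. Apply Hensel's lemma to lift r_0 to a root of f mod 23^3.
r_2 = 2582 (mod 12167)

Hensel: r_{i+1} = r_i − f(r_i)·(f′(r_i))^{-1} mod 23^{i+2}, f′(x) = 2x + 5. Iterate:
  r_0 = 6 (mod 23)
  r_1 = 466 (mod 529)
  r_2 = 2582 (mod 12167)
Final: r = 2582 satisfies f(r) ≡ 0 mod 23^3.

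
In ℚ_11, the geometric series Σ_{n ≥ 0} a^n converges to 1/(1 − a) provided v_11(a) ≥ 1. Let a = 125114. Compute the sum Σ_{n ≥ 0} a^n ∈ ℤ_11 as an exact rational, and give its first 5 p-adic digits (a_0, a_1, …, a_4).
Σ a^n = 1/(1 − a) = -1/125113;  first 5 digits = (1, 0, 0, 6, 8)

v_11(a) = 3 ≥ 1, so the series converges in ℤ_11 to 1/(1 − a) = 1/(1 − 125114) = -1/125113. Expand this rational in ℤ_11: compute digits iteratively via d_i = x_i mod 11, x_{i+1} = (x_i − d_i)/11. The first 5 digits are (1, 0, 0, 6, 8).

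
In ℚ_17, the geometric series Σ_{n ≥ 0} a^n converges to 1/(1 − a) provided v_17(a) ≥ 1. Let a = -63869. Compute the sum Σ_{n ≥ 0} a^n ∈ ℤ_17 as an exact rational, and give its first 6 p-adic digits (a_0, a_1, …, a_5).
Σ a^n = 1/(1 − a) = 1/63870;  first 6 digits = (1, 0, 0, 4, 16, 16)

v_17(a) = 3 ≥ 1, so the series converges in ℤ_17 to 1/(1 − a) = 1/(1 − (-63869)) = 1/63870. Expand this rational in ℤ_17: compute digits iteratively via d_i = x_i mod 17, x_{i+1} = (x_i − d_i)/17. The first 6 digits are (1, 0, 0, 4, 16, 16).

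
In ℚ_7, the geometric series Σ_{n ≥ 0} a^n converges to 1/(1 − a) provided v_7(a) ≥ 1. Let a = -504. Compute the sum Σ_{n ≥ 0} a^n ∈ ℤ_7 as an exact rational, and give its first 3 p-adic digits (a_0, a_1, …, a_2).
Σ a^n = 1/(1 − a) = 1/505;  first 3 digits = (1, 5, 0)

v_7(a) = 1 ≥ 1, so the series converges in ℤ_7 to 1/(1 − a) = 1/(1 − (-504)) = 1/505. Expand this rational in ℤ_7: compute digits iteratively via d_i = x_i mod 7, x_{i+1} = (x_i − d_i)/7. The first 3 digits are (1, 5, 0).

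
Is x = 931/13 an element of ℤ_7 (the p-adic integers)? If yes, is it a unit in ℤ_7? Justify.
x ∈ ℤ_7 but not a unit; v_7(x) = 2 > 0

ℤ_7 = {x ∈ ℚ_7 : v_7(x) ≥ 0} and ℤ_7^× = {x ∈ ℤ_7 : v_7(x) = 0}. Here v_7(931/13) = v_7(num) − v_7(den) = 2; compare against these criteria.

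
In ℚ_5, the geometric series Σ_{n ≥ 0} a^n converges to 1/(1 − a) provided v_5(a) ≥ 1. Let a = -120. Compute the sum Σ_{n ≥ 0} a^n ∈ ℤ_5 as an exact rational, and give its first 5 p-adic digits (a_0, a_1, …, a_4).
Σ a^n = 1/(1 − a) = 1/121;  first 5 digits = (1, 1, 1, 0, 4)

v_5(a) = 1 ≥ 1, so the series converges in ℤ_5 to 1/(1 − a) = 1/(1 − (-120)) = 1/121. Expand this rational in ℤ_5: compute digits iteratively via d_i = x_i mod 5, x_{i+1} = (x_i − d_i)/5. The first 5 digits are (1, 1, 1, 0, 4).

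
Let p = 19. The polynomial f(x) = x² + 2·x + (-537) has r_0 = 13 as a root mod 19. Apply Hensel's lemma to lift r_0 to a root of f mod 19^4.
r_3 = 127845 (mod 130321)

Hensel: r_{i+1} = r_i − f(r_i)·(f′(r_i))^{-1} mod 19^{i+2}, f′(x) = 2x + 2. Iterate:
  r_0 = 13 (mod 19)
  r_1 = 51 (mod 361)
  r_2 = 4383 (mod 6859)
  r_3 = 127845 (mod 130321)
Final: r = 127845 satisfies f(r) ≡ 0 mod 19^4.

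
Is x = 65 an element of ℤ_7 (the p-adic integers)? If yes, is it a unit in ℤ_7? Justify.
x ∈ ℤ_7^× (unit); v_7(x) = 0

ℤ_7 = {x ∈ ℚ_7 : v_7(x) ≥ 0} and ℤ_7^× = {x ∈ ℤ_7 : v_7(x) = 0}. Here v_7(65) = v_7(num) − v_7(den) = 0; compare against these criteria.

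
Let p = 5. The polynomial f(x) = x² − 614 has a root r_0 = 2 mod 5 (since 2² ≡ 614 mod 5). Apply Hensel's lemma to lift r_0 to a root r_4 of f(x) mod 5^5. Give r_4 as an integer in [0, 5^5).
r_4 = 2067 (mod 3125)

Hensel's recurrence: r_{i+1} = r_i − f(r_i)·(f′(r_i))^{-1} mod 5^{i+2}, with f′(x) = 2x. Iterate:
  r_0 = 2 (mod 5)
  r_1 = 17 (mod 25)
  r_2 = 67 (mod 125)
  r_3 = 192 (mod 625)
  r_4 = 2067 (mod 3125)
Final: r_4 = 2067, and one checks f(r_4) ≡ 0 mod 5^5.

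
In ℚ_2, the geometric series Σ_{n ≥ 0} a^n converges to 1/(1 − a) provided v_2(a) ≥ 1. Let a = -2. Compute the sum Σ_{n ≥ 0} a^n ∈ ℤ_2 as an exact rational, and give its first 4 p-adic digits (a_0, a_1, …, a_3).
Σ a^n = 1/(1 − a) = 1/3;  first 4 digits = (1, 1, 0, 1)

v_2(a) = 1 ≥ 1, so the series converges in ℤ_2 to 1/(1 − a) = 1/(1 − (-2)) = 1/3. Expand this rational in ℤ_2: compute digits iteratively via d_i = x_i mod 2, x_{i+1} = (x_i − d_i)/2. The first 4 digits are (1, 1, 0, 1).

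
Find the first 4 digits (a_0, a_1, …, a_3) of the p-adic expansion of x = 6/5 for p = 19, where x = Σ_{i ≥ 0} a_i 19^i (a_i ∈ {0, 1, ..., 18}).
(a_0, …, a_3) = (5, 15, 3, 15)

v_19(6/5) = 0 (numerator and denominator both coprime to 19), so x ∈ ℤ_19^×. Compute digits iteratively via a_i = x_i mod 19, x_{i+1} = (x_i − a_i)/19, with x_0 = x:
  x_0 = 6/5;  a_0 = 5;  x_1 = (x_0 − 5)/19 = -1/5
  x_1 = -1/5;  a_1 = 15;  x_2 = (x_1 − 15)/19 = -4/5
  x_2 = -4/5;  a_2 = 3;  x_3 = (x_2 − 3)/19 = -1/5
  x_3 = -1/5;  a_3 = 15;  x_4 = (x_3 − 15)/19 = -4/5
Digits: (5, 15, 3, 15).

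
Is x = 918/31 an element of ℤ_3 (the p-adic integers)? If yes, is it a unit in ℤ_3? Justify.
x ∈ ℤ_3 but not a unit; v_3(x) = 3 > 0

ℤ_3 = {x ∈ ℚ_3 : v_3(x) ≥ 0} and ℤ_3^× = {x ∈ ℤ_3 : v_3(x) = 0}. Here v_3(918/31) = v_3(num) − v_3(den) = 3; compare against these criteria.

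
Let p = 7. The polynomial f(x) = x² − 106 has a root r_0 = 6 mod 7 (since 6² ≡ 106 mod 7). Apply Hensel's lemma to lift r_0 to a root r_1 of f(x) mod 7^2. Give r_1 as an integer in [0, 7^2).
r_1 = 20 (mod 49)

Hensel's recurrence: r_{i+1} = r_i − f(r_i)·(f′(r_i))^{-1} mod 7^{i+2}, with f′(x) = 2x. Iterate:
  r_0 = 6 (mod 7)
  r_1 = 20 (mod 49)
Final: r_1 = 20, and one checks f(r_1) ≡ 0 mod 7^2.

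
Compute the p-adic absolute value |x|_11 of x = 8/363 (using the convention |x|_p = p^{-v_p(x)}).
|8/363|_11 = 121

Step 1 — compute v_11(x) by factoring powers of 11 out of the numerator and denominator: v_11(8/363) = -2. Step 2 — apply |x|_p = p^{-v_p(x)} = 11^{2} = 121.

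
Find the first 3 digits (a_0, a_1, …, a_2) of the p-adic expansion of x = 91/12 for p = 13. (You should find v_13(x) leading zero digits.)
(a_0, …, a_2) = (0, 6, 5)

v_13(91/12) = 1, so a_0 = ... = a_0 = 0. Factor out: x = 13^1 · u with u = 7/12 a unit in ℤ_13. Expand u iteratively via a_{v+i} = u_i mod 13, u_{i+1} = (u_i − a_{v+i})/13:
  u_0 = 7/12;  a_1 = 6;  u_1 = (u_0 − 6)/13 = -5/12
  u_1 = -5/12;  a_2 = 5;  u_2 = (u_1 − 5)/13 = -5/12
Digits: (0, 6, 5).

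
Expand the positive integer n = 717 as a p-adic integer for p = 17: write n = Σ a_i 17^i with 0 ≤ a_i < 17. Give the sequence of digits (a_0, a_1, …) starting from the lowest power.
(a_0, a_1, …) = (3, 8, 2)

Repeated division by 17 gives the digits low-to-high: 717 = 3 + 8·17^1 + 2·17^2. Digit sequence: (3, 8, 2).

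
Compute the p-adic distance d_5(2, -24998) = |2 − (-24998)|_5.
d_5(2, -24998) = 1/3125

Step 1 — x − y = 2 − (-24998) = 25000. Step 2 — v_5(25000) = 5 (factor: 25000 = (5^5 · 8); the sign does not affect v_p). Step 3 — |x − y|_5 = 5^{-5} = 1/3125.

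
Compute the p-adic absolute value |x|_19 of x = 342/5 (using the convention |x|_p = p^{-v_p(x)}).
|342/5|_19 = 1/19

Step 1 — compute v_19(x) by factoring powers of 19 out of the numerator and denominator: v_19(342/5) = 1. Step 2 — apply |x|_p = p^{-v_p(x)} = 19^{-1} = 1/19.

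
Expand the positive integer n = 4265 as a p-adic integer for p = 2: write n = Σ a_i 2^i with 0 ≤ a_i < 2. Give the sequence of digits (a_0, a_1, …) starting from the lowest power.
(a_0, a_1, …) = (1, 0, 0, 1, 0, 1, 0, 1, 0, 0, 0, 0, 1)

Repeated division by 2 gives the digits low-to-high: 4265 = 1 + 1·2^3 + 1·2^5 + 1·2^7 + 1·2^12. Digit sequence: (1, 0, 0, 1, 0, 1, 0, 1, 0, 0, 0, 0, 1).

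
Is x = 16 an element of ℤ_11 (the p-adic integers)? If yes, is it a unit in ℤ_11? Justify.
x ∈ ℤ_11^× (unit); v_11(x) = 0

ℤ_11 = {x ∈ ℚ_11 : v_11(x) ≥ 0} and ℤ_11^× = {x ∈ ℤ_11 : v_11(x) = 0}. Here v_11(16) = v_11(num) − v_11(den) = 0; compare against these criteria.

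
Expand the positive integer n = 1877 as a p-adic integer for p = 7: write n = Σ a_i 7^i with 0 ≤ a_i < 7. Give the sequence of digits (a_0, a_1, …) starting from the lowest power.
(a_0, a_1, …) = (1, 2, 3, 5)

Repeated division by 7 gives the digits low-to-high: 1877 = 1 + 2·7^1 + 3·7^2 + 5·7^3. Digit sequence: (1, 2, 3, 5).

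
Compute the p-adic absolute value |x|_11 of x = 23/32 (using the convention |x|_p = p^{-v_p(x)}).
|23/32|_11 = 1

Step 1 — compute v_11(x) by factoring powers of 11 out of the numerator and denominator: v_11(23/32) = 0. Step 2 — apply |x|_p = p^{-v_p(x)} = 11^{0} = 1.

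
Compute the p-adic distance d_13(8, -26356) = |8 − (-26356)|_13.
d_13(8, -26356) = 1/2197

Step 1 — x − y = 8 − (-26356) = 26364. Step 2 — v_13(26364) = 3 (factor: 26364 = (13^3 · 12); the sign does not affect v_p). Step 3 — |x − y|_13 = 13^{-3} = 1/2197.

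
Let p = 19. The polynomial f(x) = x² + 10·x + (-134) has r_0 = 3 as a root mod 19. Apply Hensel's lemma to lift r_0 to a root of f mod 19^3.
r_2 = 6710 (mod 6859)

Hensel: r_{i+1} = r_i − f(r_i)·(f′(r_i))^{-1} mod 19^{i+2}, f′(x) = 2x + 10. Iterate:
  r_0 = 3 (mod 19)
  r_1 = 212 (mod 361)
  r_2 = 6710 (mod 6859)
Final: r = 6710 satisfies f(r) ≡ 0 mod 19^3.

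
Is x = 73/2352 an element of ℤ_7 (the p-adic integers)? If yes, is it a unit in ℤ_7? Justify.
x ∉ ℤ_7 (v_7(x) = -2 < 0)

ℤ_7 = {x ∈ ℚ_7 : v_7(x) ≥ 0} and ℤ_7^× = {x ∈ ℤ_7 : v_7(x) = 0}. Here v_7(73/2352) = v_7(num) − v_7(den) = -2; compare against these criteria.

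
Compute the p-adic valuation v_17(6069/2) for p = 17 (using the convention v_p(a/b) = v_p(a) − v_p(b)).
v_17(6069/2) = 2

Factor powers of 17 from the numerator and denominator of the reduced fraction: 6069 = 17^2 · 21 and 2 = 17^0 · 2. Apply v_p(a/b) = v_p(a) − v_p(b): v_17(6069/2) = 2 − 0 = 2.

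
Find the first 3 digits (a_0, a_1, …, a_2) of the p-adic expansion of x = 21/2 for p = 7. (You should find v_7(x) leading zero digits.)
(a_0, …, a_2) = (0, 5, 3)

v_7(21/2) = 1, so a_0 = ... = a_0 = 0. Factor out: x = 7^1 · u with u = 3/2 a unit in ℤ_7. Expand u iteratively via a_{v+i} = u_i mod 7, u_{i+1} = (u_i − a_{v+i})/7:
  u_0 = 3/2;  a_1 = 5;  u_1 = (u_0 − 5)/7 = -1/2
  u_1 = -1/2;  a_2 = 3;  u_2 = (u_1 − 3)/7 = -1/2
Digits: (0, 5, 3).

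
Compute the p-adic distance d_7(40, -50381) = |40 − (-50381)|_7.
d_7(40, -50381) = 1/16807

Step 1 — x − y = 40 − (-50381) = 50421. Step 2 — v_7(50421) = 5 (factor: 50421 = (7^5 · 3); the sign does not affect v_p). Step 3 — |x − y|_7 = 7^{-5} = 1/16807.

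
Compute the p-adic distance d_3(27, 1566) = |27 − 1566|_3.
d_3(27, 1566) = 1/81

Step 1 — x − y = 27 − 1566 = -1539. Step 2 — v_3(-1539) = 4 (factor: -1539 = −(3^4 · 19); the sign does not affect v_p). Step 3 — |x − y|_3 = 3^{-4} = 1/81.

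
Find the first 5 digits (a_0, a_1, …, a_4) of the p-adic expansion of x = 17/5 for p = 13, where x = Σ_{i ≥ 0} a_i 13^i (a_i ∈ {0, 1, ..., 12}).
(a_0, …, a_4) = (6, 5, 10, 7, 2)

v_13(17/5) = 0 (numerator and denominator both coprime to 13), so x ∈ ℤ_13^×. Compute digits iteratively via a_i = x_i mod 13, x_{i+1} = (x_i − a_i)/13, with x_0 = x:
  x_0 = 17/5;  a_0 = 6;  x_1 = (x_0 − 6)/13 = -1/5
  x_1 = -1/5;  a_1 = 5;  x_2 = (x_1 − 5)/13 = -2/5
  x_2 = -2/5;  a_2 = 10;  x_3 = (x_2 − 10)/13 = -4/5
  x_3 = -4/5;  a_3 = 7;  x_4 = (x_3 − 7)/13 = -3/5
  x_4 = -3/5;  a_4 = 2;  x_5 = (x_4 − 2)/13 = -1/5
Digits: (6, 5, 10, 7, 2).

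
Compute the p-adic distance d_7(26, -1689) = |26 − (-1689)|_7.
d_7(26, -1689) = 1/343

Step 1 — x − y = 26 − (-1689) = 1715. Step 2 — v_7(1715) = 3 (factor: 1715 = (7^3 · 5); the sign does not affect v_p). Step 3 — |x − y|_7 = 7^{-3} = 1/343.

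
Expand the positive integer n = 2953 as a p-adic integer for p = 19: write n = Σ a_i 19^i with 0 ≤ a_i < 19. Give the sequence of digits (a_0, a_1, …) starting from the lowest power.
(a_0, a_1, …) = (8, 3, 8)

Repeated division by 19 gives the digits low-to-high: 2953 = 8 + 3·19^1 + 8·19^2. Digit sequence: (8, 3, 8).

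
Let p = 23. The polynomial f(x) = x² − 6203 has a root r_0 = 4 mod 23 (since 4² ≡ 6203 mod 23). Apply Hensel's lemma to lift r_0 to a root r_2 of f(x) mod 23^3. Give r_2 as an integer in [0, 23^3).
r_2 = 11159 (mod 12167)

Hensel's recurrence: r_{i+1} = r_i − f(r_i)·(f′(r_i))^{-1} mod 23^{i+2}, with f′(x) = 2x. Iterate:
  r_0 = 4 (mod 23)
  r_1 = 50 (mod 529)
  r_2 = 11159 (mod 12167)
Final: r_2 = 11159, and one checks f(r_2) ≡ 0 mod 23^3.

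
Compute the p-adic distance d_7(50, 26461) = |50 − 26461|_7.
d_7(50, 26461) = 1/2401

Step 1 — x − y = 50 − 26461 = -26411. Step 2 — v_7(-26411) = 4 (factor: -26411 = −(7^4 · 11); the sign does not affect v_p). Step 3 — |x − y|_7 = 7^{-4} = 1/2401.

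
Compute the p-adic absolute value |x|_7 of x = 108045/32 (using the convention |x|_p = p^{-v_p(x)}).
|108045/32|_7 = 1/2401

Step 1 — compute v_7(x) by factoring powers of 7 out of the numerator and denominator: v_7(108045/32) = 4. Step 2 — apply |x|_p = p^{-v_p(x)} = 7^{-4} = 1/2401.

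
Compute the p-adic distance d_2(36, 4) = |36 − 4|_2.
d_2(36, 4) = 1/32

Step 1 — x − y = 36 − 4 = 32. Step 2 — v_2(32) = 5 (factor: 32 = (2^5 · 1); the sign does not affect v_p). Step 3 — |x − y|_2 = 2^{-5} = 1/32.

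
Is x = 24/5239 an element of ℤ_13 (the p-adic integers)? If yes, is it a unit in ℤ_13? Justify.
x ∉ ℤ_13 (v_13(x) = -2 < 0)

ℤ_13 = {x ∈ ℚ_13 : v_13(x) ≥ 0} and ℤ_13^× = {x ∈ ℤ_13 : v_13(x) = 0}. Here v_13(24/5239) = v_13(num) − v_13(den) = -2; compare against these criteria.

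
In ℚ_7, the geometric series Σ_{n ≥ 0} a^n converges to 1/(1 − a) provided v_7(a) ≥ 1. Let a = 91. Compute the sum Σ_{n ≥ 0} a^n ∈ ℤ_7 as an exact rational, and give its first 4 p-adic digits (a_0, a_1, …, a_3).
Σ a^n = 1/(1 − a) = -1/90;  first 4 digits = (1, 6, 2, 2)

v_7(a) = 1 ≥ 1, so the series converges in ℤ_7 to 1/(1 − a) = 1/(1 − 91) = -1/90. Expand this rational in ℤ_7: compute digits iteratively via d_i = x_i mod 7, x_{i+1} = (x_i − d_i)/7. The first 4 digits are (1, 6, 2, 2).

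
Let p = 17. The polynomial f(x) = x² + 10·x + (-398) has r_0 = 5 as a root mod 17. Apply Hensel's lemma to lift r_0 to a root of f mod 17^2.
r_1 = 209 (mod 289)

Hensel: r_{i+1} = r_i − f(r_i)·(f′(r_i))^{-1} mod 17^{i+2}, f′(x) = 2x + 10. Iterate:
  r_0 = 5 (mod 17)
  r_1 = 209 (mod 289)
Final: r = 209 satisfies f(r) ≡ 0 mod 17^2.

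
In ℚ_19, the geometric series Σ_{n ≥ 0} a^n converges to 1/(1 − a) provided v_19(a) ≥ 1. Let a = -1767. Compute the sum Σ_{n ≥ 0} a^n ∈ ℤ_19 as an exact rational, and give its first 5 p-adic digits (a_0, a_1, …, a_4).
Σ a^n = 1/(1 − a) = 1/1768;  first 5 digits = (1, 2, 18, 6, 18)

v_19(a) = 1 ≥ 1, so the series converges in ℤ_19 to 1/(1 − a) = 1/(1 − (-1767)) = 1/1768. Expand this rational in ℤ_19: compute digits iteratively via d_i = x_i mod 19, x_{i+1} = (x_i − d_i)/19. The first 5 digits are (1, 2, 18, 6, 18).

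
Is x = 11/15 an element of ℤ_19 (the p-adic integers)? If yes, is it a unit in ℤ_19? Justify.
x ∈ ℤ_19^× (unit); v_19(x) = 0

ℤ_19 = {x ∈ ℚ_19 : v_19(x) ≥ 0} and ℤ_19^× = {x ∈ ℤ_19 : v_19(x) = 0}. Here v_19(11/15) = v_19(num) − v_19(den) = 0; compare against these criteria.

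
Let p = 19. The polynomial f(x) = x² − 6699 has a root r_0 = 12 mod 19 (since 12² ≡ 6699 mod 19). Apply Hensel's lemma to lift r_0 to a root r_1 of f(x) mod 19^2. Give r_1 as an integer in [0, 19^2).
r_1 = 240 (mod 361)

Hensel's recurrence: r_{i+1} = r_i − f(r_i)·(f′(r_i))^{-1} mod 19^{i+2}, with f′(x) = 2x. Iterate:
  r_0 = 12 (mod 19)
  r_1 = 240 (mod 361)
Final: r_1 = 240, and one checks f(r_1) ≡ 0 mod 19^2.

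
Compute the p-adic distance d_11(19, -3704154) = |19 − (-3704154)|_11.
d_11(19, -3704154) = 1/161051

Step 1 — x − y = 19 − (-3704154) = 3704173. Step 2 — v_11(3704173) = 5 (factor: 3704173 = (11^5 · 23); the sign does not affect v_p). Step 3 — |x − y|_11 = 11^{-5} = 1/161051.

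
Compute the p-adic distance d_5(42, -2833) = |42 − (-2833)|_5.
d_5(42, -2833) = 1/125

Step 1 — x − y = 42 − (-2833) = 2875. Step 2 — v_5(2875) = 3 (factor: 2875 = (5^3 · 23); the sign does not affect v_p). Step 3 — |x − y|_5 = 5^{-3} = 1/125.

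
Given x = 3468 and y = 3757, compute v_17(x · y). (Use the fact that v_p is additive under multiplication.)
v_17(13029276) = 4

v_p(x) = 2 (factor: 3468 = 17^2 · 12); v_p(y) = 2 (factor: 3757 = 17^2 · 13). Additivity: v_p(xy) = v_p(x) + v_p(y) = 2 + 2 = 4. (Direct check: xy = 13029276 = 17^4 · (156).)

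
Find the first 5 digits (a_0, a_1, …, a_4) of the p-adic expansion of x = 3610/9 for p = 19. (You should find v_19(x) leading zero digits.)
(a_0, …, a_4) = (0, 0, 18, 16, 16)

v_19(3610/9) = 2, so a_0 = ... = a_1 = 0. Factor out: x = 19^2 · u with u = 10/9 a unit in ℤ_19. Expand u iteratively via a_{v+i} = u_i mod 19, u_{i+1} = (u_i − a_{v+i})/19:
  u_0 = 10/9;  a_2 = 18;  u_1 = (u_0 − 18)/19 = -8/9
  u_1 = -8/9;  a_3 = 16;  u_2 = (u_1 − 16)/19 = -8/9
  u_2 = -8/9;  a_4 = 16;  u_3 = (u_2 − 16)/19 = -8/9
Digits: (0, 0, 18, 16, 16).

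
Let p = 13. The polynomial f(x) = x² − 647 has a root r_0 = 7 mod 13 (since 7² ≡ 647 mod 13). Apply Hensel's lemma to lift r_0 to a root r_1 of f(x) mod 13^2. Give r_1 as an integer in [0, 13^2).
r_1 = 98 (mod 169)

Hensel's recurrence: r_{i+1} = r_i − f(r_i)·(f′(r_i))^{-1} mod 13^{i+2}, with f′(x) = 2x. Iterate:
  r_0 = 7 (mod 13)
  r_1 = 98 (mod 169)
Final: r_1 = 98, and one checks f(r_1) ≡ 0 mod 13^2.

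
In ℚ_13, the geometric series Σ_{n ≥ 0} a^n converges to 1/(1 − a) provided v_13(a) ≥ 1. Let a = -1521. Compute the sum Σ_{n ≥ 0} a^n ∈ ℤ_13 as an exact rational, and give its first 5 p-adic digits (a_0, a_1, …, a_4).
Σ a^n = 1/(1 − a) = 1/1522;  first 5 digits = (1, 0, 4, 12, 2)

v_13(a) = 2 ≥ 1, so the series converges in ℤ_13 to 1/(1 − a) = 1/(1 − (-1521)) = 1/1522. Expand this rational in ℤ_13: compute digits iteratively via d_i = x_i mod 13, x_{i+1} = (x_i − d_i)/13. The first 5 digits are (1, 0, 4, 12, 2).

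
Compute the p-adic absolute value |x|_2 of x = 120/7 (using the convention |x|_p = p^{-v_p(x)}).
|120/7|_2 = 1/8

Step 1 — compute v_2(x) by factoring powers of 2 out of the numerator and denominator: v_2(120/7) = 3. Step 2 — apply |x|_p = p^{-v_p(x)} = 2^{-3} = 1/8.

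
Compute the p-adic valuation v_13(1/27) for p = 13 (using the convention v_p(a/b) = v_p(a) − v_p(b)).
v_13(1/27) = 0

Factor powers of 13 from the numerator and denominator of the reduced fraction: 1 = 13^0 · 1 and 27 = 13^0 · 27. Apply v_p(a/b) = v_p(a) − v_p(b): v_13(1/27) = 0 − 0 = 0.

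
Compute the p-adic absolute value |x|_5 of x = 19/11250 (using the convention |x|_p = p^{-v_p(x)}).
|19/11250|_5 = 625

Step 1 — compute v_5(x) by factoring powers of 5 out of the numerator and denominator: v_5(19/11250) = -4. Step 2 — apply |x|_p = p^{-v_p(x)} = 5^{4} = 625.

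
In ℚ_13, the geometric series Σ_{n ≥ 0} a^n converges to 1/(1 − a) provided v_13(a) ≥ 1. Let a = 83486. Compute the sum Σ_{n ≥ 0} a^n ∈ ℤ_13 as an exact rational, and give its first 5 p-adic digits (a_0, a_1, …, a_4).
Σ a^n = 1/(1 − a) = -1/83485;  first 5 digits = (1, 0, 0, 12, 2)

v_13(a) = 3 ≥ 1, so the series converges in ℤ_13 to 1/(1 − a) = 1/(1 − 83486) = -1/83485. Expand this rational in ℤ_13: compute digits iteratively via d_i = x_i mod 13, x_{i+1} = (x_i − d_i)/13. The first 5 digits are (1, 0, 0, 12, 2).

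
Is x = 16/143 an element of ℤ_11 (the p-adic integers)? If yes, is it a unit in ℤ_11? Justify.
x ∉ ℤ_11 (v_11(x) = -1 < 0)

ℤ_11 = {x ∈ ℚ_11 : v_11(x) ≥ 0} and ℤ_11^× = {x ∈ ℤ_11 : v_11(x) = 0}. Here v_11(16/143) = v_11(num) − v_11(den) = -1; compare against these criteria.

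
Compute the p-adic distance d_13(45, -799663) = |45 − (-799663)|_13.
d_13(45, -799663) = 1/28561

Step 1 — x − y = 45 − (-799663) = 799708. Step 2 — v_13(799708) = 4 (factor: 799708 = (13^4 · 28); the sign does not affect v_p). Step 3 — |x − y|_13 = 13^{-4} = 1/28561.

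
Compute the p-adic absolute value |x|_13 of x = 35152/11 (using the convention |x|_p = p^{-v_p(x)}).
|35152/11|_13 = 1/2197

Step 1 — compute v_13(x) by factoring powers of 13 out of the numerator and denominator: v_13(35152/11) = 3. Step 2 — apply |x|_p = p^{-v_p(x)} = 13^{-3} = 1/2197.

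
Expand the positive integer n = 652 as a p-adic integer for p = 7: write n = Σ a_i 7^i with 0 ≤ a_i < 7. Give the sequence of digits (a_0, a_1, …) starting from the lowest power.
(a_0, a_1, …) = (1, 2, 6, 1)

Repeated division by 7 gives the digits low-to-high: 652 = 1 + 2·7^1 + 6·7^2 + 1·7^3. Digit sequence: (1, 2, 6, 1).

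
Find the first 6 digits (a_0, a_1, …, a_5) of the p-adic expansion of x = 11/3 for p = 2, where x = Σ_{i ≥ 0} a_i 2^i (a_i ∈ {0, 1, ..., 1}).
(a_0, …, a_5) = (1, 0, 0, 1, 1, 0)

v_2(11/3) = 0 (numerator and denominator both coprime to 2), so x ∈ ℤ_2^×. Compute digits iteratively via a_i = x_i mod 2, x_{i+1} = (x_i − a_i)/2, with x_0 = x:
  x_0 = 11/3;  a_0 = 1;  x_1 = (x_0 − 1)/2 = 4/3
  x_1 = 4/3;  a_1 = 0;  x_2 = (x_1 − 0)/2 = 2/3
  x_2 = 2/3;  a_2 = 0;  x_3 = (x_2 − 0)/2 = 1/3
  x_3 = 1/3;  a_3 = 1;  x_4 = (x_3 − 1)/2 = -1/3
  x_4 = -1/3;  a_4 = 1;  x_5 = (x_4 − 1)/2 = -2/3
  x_5 = -2/3;  a_5 = 0;  x_6 = (x_5 − 0)/2 = -1/3
Digits: (1, 0, 0, 1, 1, 0).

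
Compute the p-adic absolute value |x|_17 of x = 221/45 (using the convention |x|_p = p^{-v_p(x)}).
|221/45|_17 = 1/17

Step 1 — compute v_17(x) by factoring powers of 17 out of the numerator and denominator: v_17(221/45) = 1. Step 2 — apply |x|_p = p^{-v_p(x)} = 17^{-1} = 1/17.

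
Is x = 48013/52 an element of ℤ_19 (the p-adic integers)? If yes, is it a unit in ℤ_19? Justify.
x ∈ ℤ_19 but not a unit; v_19(x) = 3 > 0

ℤ_19 = {x ∈ ℚ_19 : v_19(x) ≥ 0} and ℤ_19^× = {x ∈ ℤ_19 : v_19(x) = 0}. Here v_19(48013/52) = v_19(num) − v_19(den) = 3; compare against these criteria.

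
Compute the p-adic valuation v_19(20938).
v_19(20938) = 2

v_19(n) is the largest exponent k such that 19^k divides n. Factor out: 20938 = 19^2 · 58. (Sign doesn't affect v_p.) So v_19(20938) = 2.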